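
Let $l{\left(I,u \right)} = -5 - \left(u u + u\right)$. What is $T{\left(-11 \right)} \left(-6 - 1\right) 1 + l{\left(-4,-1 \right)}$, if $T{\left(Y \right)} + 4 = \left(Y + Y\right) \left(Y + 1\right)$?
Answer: $-1517$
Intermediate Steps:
$l{\left(I,u \right)} = -5 - u - u^{2}$ ($l{\left(I,u \right)} = -5 - \left(u^{2} + u\right) = -5 - \left(u + u^{2}\right) = -5 - u - u^{2}$)
$T{\left(Y \right)} = -4 + 2 Y \left(1 + Y\right)$ ($T{\left(Y \right)} = -4 + \left(Y + Y\right) \left(Y + 1\right) = -4 + 2 Y \left(1 + Y\right)$)
$T{\left(-11 \right)} \left(-6 - 1\right) 1 + l{\left(-4,-1 \right)} = \left(-4 + 2 \left(-11\right) + 2 \left(-11\right)^{2}\right) \left(-6 - 1\right) 1 - 5 = \left(-4 - 22 + 2 \cdot 121\right) \left(\left(-7\right) 1\right) - 5 = \left(-4 - 22 + 242\right) \left(-7\right) - 5 = 216 \left(-7\right) - 5 = -1512 - 5 = -1517$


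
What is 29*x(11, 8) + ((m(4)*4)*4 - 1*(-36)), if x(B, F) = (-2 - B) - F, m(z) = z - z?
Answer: -573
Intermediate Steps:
m(z) = 0
x(B, F) = -2 - B - F
29*x(11, 8) + ((m(4)*4)*4 - 1*(-36)) = 29*(-2 - 1*11 - 1*8) + ((0*4)*4 - 1*(-36)) = 29*(-2 - 11 - 8) + (0*4 + 36) = 29*(-21) + (0 + 36) = -609 + 36 = -573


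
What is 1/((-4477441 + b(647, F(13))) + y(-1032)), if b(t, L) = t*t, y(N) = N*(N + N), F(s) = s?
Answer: -1/1928784 ≈ -5.1846e-7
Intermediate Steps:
y(N) = 2*N**2 (y(N) = N*(2*N) = 2*N**2)
b(t, L) = t**2
1/((-4477441 + b(647, F(13))) + y(-1032)) = 1/((-4477441 + 647**2) + 2*(-1032)**2) = 1/((-4477441 + 418609) + 2*1065024) = 1/(-4058832 + 2130048) = 1/(-1928784) = -1/1928784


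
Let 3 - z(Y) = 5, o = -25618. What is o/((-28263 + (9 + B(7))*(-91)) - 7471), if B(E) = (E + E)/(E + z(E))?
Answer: 128090/184039 ≈ 0.69599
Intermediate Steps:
z(Y) = -2 (z(Y) = 3 - 1*5 = 3 - 5 = -2)
B(E) = 2*E/(-2 + E) (B(E) = (E + E)/(E - 2) = (2*E)/(-2 + E) = 2*E/(-2 + E))
o/((-28263 + (9 + B(7))*(-91)) - 7471) = -25618/((-28263 + (9 + 2*7/(-2 + 7))*(-91)) - 7471) = -25618/((-28263 + (9 + 2*7/5)*(-91)) - 7471) = -25618/((-28263 + (9 + 2*7*(1/5))*(-91)) - 7471) = -25618/((-28263 + (9 + 14/5)*(-91)) - 7471) = -25618/((-28263 + (59/5)*(-91)) - 7471) = -25618/((-28263 - 5369/5) - 7471) = -25618/(-146684/5 - 7471) = -25618/(-184039/5) = -25618*(-5/184039) = 128090/184039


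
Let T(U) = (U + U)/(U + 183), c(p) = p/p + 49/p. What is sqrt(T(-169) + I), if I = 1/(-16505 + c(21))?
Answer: I*sqrt(2899238641810)/346535 ≈ 4.9135*I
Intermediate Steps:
c(p) = 1 + 49/p
I = -3/49505 (I = 1/(-16505 + (49 + 21)/21) = 1/(-16505 + (1/21)*70) = 1/(-16505 + 10/3) = 1/(-49505/3) = -3/49505 ≈ -6.0600e-5)
T(U) = 2*U/(183 + U) (T(U) = (2*U)/(183 + U) = 2*U/(183 + U))
sqrt(T(-169) + I) = sqrt(2*(-169)/(183 - 169) - 3/49505) = sqrt(2*(-169)/14 - 3/49505) = sqrt(2*(-169)*(1/14) - 3/49505) = sqrt(-169/7 - 3/49505) = sqrt(-8366366/346535) = I*sqrt(2899238641810)/346535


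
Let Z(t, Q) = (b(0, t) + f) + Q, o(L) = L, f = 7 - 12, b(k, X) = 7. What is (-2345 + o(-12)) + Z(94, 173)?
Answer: -2182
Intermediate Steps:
f = -5
Z(t, Q) = 2 + Q (Z(t, Q) = (7 - 5) + Q = 2 + Q)
(-2345 + o(-12)) + Z(94, 173) = (-2345 - 12) + (2 + 173) = -2357 + 175 = -2182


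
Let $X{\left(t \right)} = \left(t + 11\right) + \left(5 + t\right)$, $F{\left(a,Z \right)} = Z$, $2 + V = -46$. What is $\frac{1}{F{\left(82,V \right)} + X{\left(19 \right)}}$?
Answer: $\frac{1}{6} \approx 0.16667$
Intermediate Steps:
$V = -48$ ($V = -2 - 46 = -48$)
$X{\left(t \right)} = 16 + 2 t$ ($X{\left(t \right)} = \left(11 + t\right) + \left(5 + t\right) = 16 + 2 t$)
$\frac{1}{F{\left(82,V \right)} + X{\left(19 \right)}} = \frac{1}{-48 + \left(16 + 2 \cdot 19\right)} = \frac{1}{-48 + \left(16 + 38\right)} = \frac{1}{-48 + 54} = \frac{1}{6}$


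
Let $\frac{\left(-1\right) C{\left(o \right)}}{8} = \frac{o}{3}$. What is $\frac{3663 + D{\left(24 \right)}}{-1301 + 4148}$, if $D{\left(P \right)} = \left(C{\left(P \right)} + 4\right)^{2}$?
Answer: $\frac{2421}{949} \approx 2.5511$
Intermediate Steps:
$C{\left(o \right)} = - \frac{8 o}{3}$ ($C{\left(o \right)} = - 8 \frac{o}{3} = - \frac{8 o}{3}$)
$D{\left(P \right)} = \left(4 - \frac{8 P}{3}\right)^{2}$ ($D{\left(P \right)} = \left(- \frac{8 P}{3} + 4\right)^{2} = \left(4 - \frac{8 P}{3}\right)^{2}$)
$\frac{3663 + D{\left(24 \right)}}{-1301 + 4148} = \frac{3663 + \frac{16 \left(-3 + 2 \cdot 24\right)^{2}}{9}}{-1301 + 4148} = \frac{3663 + \frac{16 \left(-3 + 48\right)^{2}}{9}}{2847} = \left(3663 + \frac{16 \cdot 45^{2}}{9}\right) \frac{1}{2847} = \left(3663 + \frac{16}{9} \cdot 2025\right) \frac{1}{2847} = \left(3663 + 3600\right) \frac{1}{2847} = 7263 \cdot \frac{1}{2847} = \frac{2421}{949}$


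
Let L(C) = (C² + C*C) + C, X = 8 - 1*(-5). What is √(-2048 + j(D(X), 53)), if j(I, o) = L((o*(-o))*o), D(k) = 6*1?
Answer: √44328571333 ≈ 2.1054e+5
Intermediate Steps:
X = 13 (X = 8 + 5 = 13)
D(k) = 6
L(C) = C + 2*C² (L(C) = (C² + C²) + C = 2*C² + C = C + 2*C²)
j(I, o) = -o³*(1 - 2*o³) (j(I, o) = ((o*(-o))*o)*(1 + 2*((o*(-o))*o)) = ((-o²)*o)*(1 + 2*((-o²)*o)) = (-o³)*(1 + 2*(-o³)) = (-o³)*(1 - 2*o³) = -o³*(1 - 2*o³))
√(-2048 + j(D(X), 53)) = √(-2048 + (-1*53³ + 2*53⁶)) = √(-2048 + (-1*148877 + 2*22164361129)) = √(-2048 + (-148877 + 44328722258)) = √(-2048 + 44328573381) = √44328571333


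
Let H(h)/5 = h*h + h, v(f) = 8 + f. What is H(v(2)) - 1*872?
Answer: -322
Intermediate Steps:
H(h) = 5*h + 5*h² (H(h) = 5*(h*h + h) = 5*(h² + h) = 5*(h + h²) = 5*h + 5*h²)
H(v(2)) - 1*872 = 5*(8 + 2)*(1 + (8 + 2)) - 1*872 = 5*10*(1 + 10) - 872 = 5*10*11 - 872 = 550 - 872 = -322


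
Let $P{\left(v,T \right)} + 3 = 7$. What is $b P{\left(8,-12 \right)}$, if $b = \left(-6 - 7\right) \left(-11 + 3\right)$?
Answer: $416$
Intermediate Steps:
$P{\left(v,T \right)} = 4$ ($P{\left(v,T \right)} = -3 + 7 = 4$)
$b = 104$ ($b = \left(-6 - 7\right) \left(-8\right) = \left(-13\right) \left(-8\right) = 104$)
$b P{\left(8,-12 \right)} = 104 \cdot 4 = 416$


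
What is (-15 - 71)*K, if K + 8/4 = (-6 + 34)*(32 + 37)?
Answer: -165980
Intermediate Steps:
K = 1930 (K = -2 + (-6 + 34)*(32 + 37) = -2 + 28*69 = -2 + 1932 = 1930)
(-15 - 71)*K = (-15 - 71)*1930 = -86*1930 = -165980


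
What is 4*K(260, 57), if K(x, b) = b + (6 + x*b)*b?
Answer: 3380556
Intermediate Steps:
K(x, b) = b + b*(6 + b*x) (K(x, b) = b + (6 + b*x)*b = b + b*(6 + b*x))
4*K(260, 57) = 4*(57*(7 + 57*260)) = 4*(57*(7 + 14820)) = 4*(57*14827) = 4*845139 = 3380556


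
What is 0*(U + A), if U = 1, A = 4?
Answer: 0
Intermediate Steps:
0*(U + A) = 0*(1 + 4) = 0*5 = 0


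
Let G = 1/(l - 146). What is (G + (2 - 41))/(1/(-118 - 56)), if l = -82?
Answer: 257897/38 ≈ 6786.8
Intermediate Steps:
G = -1/228 (G = 1/(-82 - 146) = 1/(-228) = -1/228 ≈ -0.0043860)
(G + (2 - 41))/(1/(-118 - 56)) = (-1/228 + (2 - 41))/(1/(-118 - 56)) = (-1/228 - 39)/(1/(-174)) = -8893/(228*(-1/174)) = -8893/228*(-174) = 257897/38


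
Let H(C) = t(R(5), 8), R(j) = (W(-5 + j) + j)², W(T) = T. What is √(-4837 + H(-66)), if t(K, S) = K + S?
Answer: 2*I*√1201 ≈ 69.311*I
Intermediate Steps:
R(j) = (-5 + 2*j)² (R(j) = ((-5 + j) + j)² = (-5 + 2*j)²)
H(C) = 33 (H(C) = (-5 + 2*5)² + 8 = (-5 + 10)² + 8 = 5² + 8 = 25 + 8 = 33)
√(-4837 + H(-66)) = √(-4837 + 33) = √(-4804) = 2*I*√1201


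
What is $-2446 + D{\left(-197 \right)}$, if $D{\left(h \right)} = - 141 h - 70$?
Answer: $25261$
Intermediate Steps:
$D{\left(h \right)} = -70 - 141 h$
$-2446 + D{\left(-197 \right)} = -2446 - -27707 = -2446 + \left(-70 + 27777\right) = -2446 + 27707 = 25261$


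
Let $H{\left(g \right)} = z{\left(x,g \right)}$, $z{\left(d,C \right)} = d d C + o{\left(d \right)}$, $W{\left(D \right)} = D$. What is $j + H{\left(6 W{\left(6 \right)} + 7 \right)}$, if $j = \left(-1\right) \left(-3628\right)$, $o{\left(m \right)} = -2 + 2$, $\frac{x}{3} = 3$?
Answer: $7111$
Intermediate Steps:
$x = 9$ ($x = 3 \cdot 3 = 9$)
$o{\left(m \right)} = 0$
$j = 3628$
$z{\left(d,C \right)} = C d^{2}$ ($z{\left(d,C \right)} = d d C + 0 = d^{2} C + 0 = C d^{2} + 0 = C d^{2}$)
$H{\left(g \right)} = 81 g$ ($H{\left(g \right)} = g 9^{2} = g 81 = 81 g$)
$j + H{\left(6 W{\left(6 \right)} + 7 \right)} = 3628 + 81 \left(6 \cdot 6 + 7\right) = 3628 + 81 \left(36 + 7\right) = 3628 + 81 \cdot 43 = 3628 + 3483 = 7111$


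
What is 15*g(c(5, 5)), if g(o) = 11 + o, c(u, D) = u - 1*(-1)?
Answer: 255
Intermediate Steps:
c(u, D) = 1 + u (c(u, D) = u + 1 = 1 + u)
15*g(c(5, 5)) = 15*(11 + (1 + 5)) = 15*(11 + 6) = 15*17 = 255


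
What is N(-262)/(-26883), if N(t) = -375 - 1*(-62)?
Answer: 313/26883 ≈ 0.011643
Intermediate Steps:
N(t) = -313 (N(t) = -375 + 62 = -313)
N(-262)/(-26883) = -313/(-26883) = -313*(-1/26883) = 313/26883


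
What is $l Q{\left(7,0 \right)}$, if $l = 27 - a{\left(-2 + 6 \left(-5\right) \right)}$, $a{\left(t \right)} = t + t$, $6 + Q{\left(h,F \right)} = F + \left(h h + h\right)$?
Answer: $4550$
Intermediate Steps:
$Q{\left(h,F \right)} = -6 + F + h + h^{2}$ ($Q{\left(h,F \right)} = -6 + \left(F + \left(h h + h\right)\right) = -6 + \left(F + \left(h^{2} + h\right)\right) = -6 + \left(F + \left(h + h^{2}\right)\right) = -6 + \left(F + h + h^{2}\right) = -6 + F + h + h^{2}$)
$a{\left(t \right)} = 2 t$
$l = 91$ ($l = 27 - 2 \left(-2 + 6 \left(-5\right)\right) = 27 - 2 \left(-2 - 30\right) = 27 - 2 \left(-32\right) = 27 - -64 = 27 + 64 = 91$)
$l Q{\left(7,0 \right)} = 91 \left(-6 + 0 + 7 + 7^{2}\right) = 91 \left(-6 + 0 + 7 + 49\right) = 91 \cdot 50 = 4550$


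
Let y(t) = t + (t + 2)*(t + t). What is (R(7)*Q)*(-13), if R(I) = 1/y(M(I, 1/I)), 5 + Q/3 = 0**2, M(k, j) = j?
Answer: 9555/37 ≈ 258.24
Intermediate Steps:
Q = -15 (Q = -15 + 3*0**2 = -15 + 3*0 = -15 + 0 = -15)
y(t) = t + 2*t*(2 + t) (y(t) = t + (2 + t)*(2*t) = t + 2*t*(2 + t))
R(I) = I/(5 + 2/I) (R(I) = 1/((5 + 2/I)/I) = I/(5 + 2/I))
(R(7)*Q)*(-13) = ((7**2/(2 + 5*7))*(-15))*(-13) = ((49/(2 + 35))*(-15))*(-13) = ((49/37)*(-15))*(-13) = -735/37*(-13) = 9555/37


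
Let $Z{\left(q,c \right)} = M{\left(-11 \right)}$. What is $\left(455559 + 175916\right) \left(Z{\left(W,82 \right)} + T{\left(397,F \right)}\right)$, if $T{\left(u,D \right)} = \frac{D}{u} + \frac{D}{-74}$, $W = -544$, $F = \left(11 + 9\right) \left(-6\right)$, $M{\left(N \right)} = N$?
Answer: $- \frac{89795113525}{14689} \approx -6.1131 \cdot 10^{6}$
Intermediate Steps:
$F = -120$ ($F = 20 \left(-6\right) = -120$)
$Z{\left(q,c \right)} = -11$
$T{\left(u,D \right)} = - \frac{D}{74} + \frac{D}{u}$ ($T{\left(u,D \right)} = \frac{D}{u} + D \left(- \frac{1}{74}\right) = \frac{D}{u} - \frac{D}{74} = - \frac{D}{74} + \frac{D}{u}$)
$\left(455559 + 175916\right) \left(Z{\left(W,82 \right)} + T{\left(397,F \right)}\right) = \left(455559 + 175916\right) \left(-11 - \left(- \frac{60}{37} + \frac{120}{397}\right)\right) = 631475 \left(-11 + \left(\frac{60}{37} - \frac{120}{397}\right)\right) = 631475 \left(-11 + \frac{19380}{14689}\right) = 631475 \left(- \frac{142199}{14689}\right) = - \frac{89795113525}{14689}$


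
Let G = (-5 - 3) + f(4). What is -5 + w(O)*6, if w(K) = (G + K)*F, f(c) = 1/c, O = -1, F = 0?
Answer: -5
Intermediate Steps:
G = -31/4 (G = (-5 - 3) + 1/4 = -8 + 1/4 = -31/4 ≈ -7.7500)
w(K) = 0 (w(K) = (-31/4 + K)*0 = 0)
-5 + w(O)*6 = -5 + 0*6 = -5 + 0 = -5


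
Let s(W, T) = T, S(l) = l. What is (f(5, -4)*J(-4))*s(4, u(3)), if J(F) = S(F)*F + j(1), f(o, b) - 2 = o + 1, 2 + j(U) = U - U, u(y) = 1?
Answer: 112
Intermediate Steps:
j(U) = -2 (j(U) = -2 + (U - U) = -2 + 0 = -2)
f(o, b) = 3 + o (f(o, b) = 2 + (o + 1) = 2 + (1 + o) = 3 + o)
J(F) = -2 + F² (J(F) = F*F - 2 = F² - 2 = -2 + F²)
(f(5, -4)*J(-4))*s(4, u(3)) = ((3 + 5)*(-2 + (-4)²))*1 = (8*(-2 + 16))*1 = (8*14)*1 = 112*1 = 112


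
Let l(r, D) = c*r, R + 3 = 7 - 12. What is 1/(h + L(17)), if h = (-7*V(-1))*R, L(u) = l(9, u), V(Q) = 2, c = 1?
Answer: 1/121 ≈ 0.0082645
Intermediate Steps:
R = -8 (R = -3 + (7 - 12) = -3 - 5 = -8)
l(r, D) = r (l(r, D) = 1*r = r)
L(u) = 9
h = 112 (h = -7*2*(-8) = -14*(-8) = 112)
1/(h + L(17)) = 1/(112 + 9) = 1/121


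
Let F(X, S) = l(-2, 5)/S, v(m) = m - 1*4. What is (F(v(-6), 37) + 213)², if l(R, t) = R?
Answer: 62078641/1369 ≈ 45346.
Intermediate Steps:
v(m) = -4 + m (v(m) = m - 4 = -4 + m)
F(X, S) = -2/S
(F(v(-6), 37) + 213)² = (-2/37 + 213)² = (7879/37)² = 62078641/1369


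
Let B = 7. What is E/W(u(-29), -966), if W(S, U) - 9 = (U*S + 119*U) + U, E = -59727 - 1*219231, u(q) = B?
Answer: 92986/40891 ≈ 2.2740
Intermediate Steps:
u(q) = 7
E = -278958 (E = -59727 - 219231 = -278958)
W(S, U) = 9 + 120*U + S*U (W(S, U) = 9 + ((U*S + 119*U) + U) = 9 + ((S*U + 119*U) + U) = 9 + ((119*U + S*U) + U) = 9 + (120*U + S*U) = 9 + 120*U + S*U)
E/W(u(-29), -966) = -278958/(9 + 120*(-966) + 7*(-966)) = -278958/(9 - 115920 - 6762) = -278958/(-122673) = -278958*(-1/122673) = 92986/40891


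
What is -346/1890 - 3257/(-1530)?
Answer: 12503/6426 ≈ 1.9457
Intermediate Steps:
-346/1890 - 3257/(-1530) = -346*1/1890 - 3257*(-1/1530) = -173/945 + 3257/1530 = 12503/6426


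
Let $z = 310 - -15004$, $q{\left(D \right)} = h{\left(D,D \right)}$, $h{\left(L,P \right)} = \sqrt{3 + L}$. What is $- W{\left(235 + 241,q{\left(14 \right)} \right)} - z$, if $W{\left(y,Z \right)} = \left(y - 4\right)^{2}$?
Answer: $-238098$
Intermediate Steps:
$q{\left(D \right)} = \sqrt{3 + D}$
$W{\left(y,Z \right)} = \left(-4 + y\right)^{2}$
$z = 15314$ ($z = 310 + 15004 = 15314$)
$- W{\left(235 + 241,q{\left(14 \right)} \right)} - z = - \left(-4 + \left(235 + 241\right)\right)^{2} - 15314 = - \left(-4 + 476\right)^{2} - 15314 = - 472^{2} - 15314 = \left(-1\right) 222784 - 15314 = -222784 - 15314 = -238098$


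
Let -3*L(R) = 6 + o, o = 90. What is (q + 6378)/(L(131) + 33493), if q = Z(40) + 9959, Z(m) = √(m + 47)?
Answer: 16337/33461 + √87/33461 ≈ 0.48852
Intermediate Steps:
L(R) = -32 (L(R) = -(6 + 90)/3 = -⅓*96 = -32)
Z(m) = √(47 + m)
q = 9959 + √87 (q = √(47 + 40) + 9959 = √87 + 9959 = 9959 + √87 ≈ 9968.3)
(q + 6378)/(L(131) + 33493) = ((9959 + √87) + 6378)/(-32 + 33493) = (16337 + √87)/33461 = (16337 + √87)*(1/33461) = 16337/33461 + √87/33461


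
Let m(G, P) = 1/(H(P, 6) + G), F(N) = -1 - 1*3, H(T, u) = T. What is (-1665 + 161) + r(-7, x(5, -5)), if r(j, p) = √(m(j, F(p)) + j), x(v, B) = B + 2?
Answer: -1504 + I*√858/11 ≈ -1504.0 + 2.6629*I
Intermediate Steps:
x(v, B) = 2 + B
F(N) = -4 (F(N) = -1 - 3 = -4)
m(G, P) = 1/(G + P) (m(G, P) = 1/(P + G) = 1/(G + P))
r(j, p) = √(j + 1/(-4 + j)) (r(j, p) = √(1/(j - 4) + j) = √(1/(-4 + j) + j) = √(j + 1/(-4 + j)))
(-1665 + 161) + r(-7, x(5, -5)) = (-1665 + 161) + √((1 - 7*(-4 - 7))/(-4 - 7)) = -1504 + √((1 - 7*(-11))/(-11)) = -1504 + √(-(1 + 77)/11) = -1504 + √(-1/11*78) = -1504 + √(-78/11) = -1504 + I*√858/11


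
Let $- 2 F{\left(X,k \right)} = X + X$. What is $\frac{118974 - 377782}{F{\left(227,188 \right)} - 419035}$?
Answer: $\frac{129404}{209631} \approx 0.61729$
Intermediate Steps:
$F{\left(X,k \right)} = - X$ ($F{\left(X,k \right)} = - \frac{X + X}{2} = - \frac{2 X}{2} = - X$)
$\frac{118974 - 377782}{F{\left(227,188 \right)} - 419035} = \frac{118974 - 377782}{\left(-1\right) 227 - 419035} = - \frac{258808}{-227 - 419035} = - \frac{258808}{-419262} = \left(-258808\right) \left(- \frac{1}{419262}\right) = \frac{129404}{209631}$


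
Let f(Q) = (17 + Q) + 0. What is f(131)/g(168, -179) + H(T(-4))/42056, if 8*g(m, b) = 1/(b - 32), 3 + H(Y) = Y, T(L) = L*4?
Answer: -10506598163/42056 ≈ -2.4982e+5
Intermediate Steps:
T(L) = 4*L
H(Y) = -3 + Y
g(m, b) = 1/(8*(-32 + b)) (g(m, b) = 1/(8*(b - 32)) = 1/(8*(-32 + b)))
f(Q) = 17 + Q
f(131)/g(168, -179) + H(T(-4))/42056 = (17 + 131)/((1/(8*(-32 - 179)))) + (-3 + 4*(-4))/42056 = 148/(((⅛)/(-211))) + (-3 - 16)*(1/42056) = 148/(((⅛)*(-1/211))) - 19*1/42056 = 148/(-1/1688) - 19/42056 = 148*(-1688) - 19/42056 = -249824 - 19/42056 = -10506598163/42056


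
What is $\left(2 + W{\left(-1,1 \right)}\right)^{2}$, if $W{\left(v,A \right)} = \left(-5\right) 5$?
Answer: $529$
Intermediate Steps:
$W{\left(v,A \right)} = -25$
$\left(2 + W{\left(-1,1 \right)}\right)^{2} = \left(2 - 25\right)^{2} = \left(-23\right)^{2} = 529$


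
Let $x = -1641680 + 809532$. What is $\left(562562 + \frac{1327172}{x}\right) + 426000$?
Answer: $\frac{205657141001}{208037} \approx 9.8856 \cdot 10^{5}$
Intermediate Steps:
$x = -832148$
$\left(562562 + \frac{1327172}{x}\right) + 426000 = \left(562562 + \frac{1327172}{-832148}\right) + 426000 = \left(562562 + 1327172 \left(- \frac{1}{832148}\right)\right) + 426000 = \left(562562 - \frac{331793}{208037}\right) + 426000 = \frac{117033379001}{208037} + 426000 = \frac{205657141001}{208037}$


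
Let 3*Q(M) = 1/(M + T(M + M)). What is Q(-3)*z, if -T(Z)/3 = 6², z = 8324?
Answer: -8324/333 ≈ -24.997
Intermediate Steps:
T(Z) = -108 (T(Z) = -3*6² = -3*36 = -108)
Q(M) = 1/(3*(-108 + M)) (Q(M) = 1/(3*(M - 108)) = 1/(3*(-108 + M)))
Q(-3)*z = (1/(3*(-108 - 3)))*8324 = ((⅓)/(-111))*8324 = ((⅓)*(-1/111))*8324 = -1/333*8324 = -8324/333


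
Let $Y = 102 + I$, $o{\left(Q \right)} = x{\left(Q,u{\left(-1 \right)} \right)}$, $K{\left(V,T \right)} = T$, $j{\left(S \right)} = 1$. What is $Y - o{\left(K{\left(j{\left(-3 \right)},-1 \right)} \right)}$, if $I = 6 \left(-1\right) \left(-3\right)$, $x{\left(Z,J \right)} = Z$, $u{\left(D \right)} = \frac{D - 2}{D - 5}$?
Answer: $121$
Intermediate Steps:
$u{\left(D \right)} = \frac{-2 + D}{-5 + D}$
$o{\left(Q \right)} = Q$
$I = 18$ ($I = \left(-6\right) \left(-3\right) = 18$)
$Y = 120$ ($Y = 102 + 18 = 120$)
$Y - o{\left(K{\left(j{\left(-3 \right)},-1 \right)} \right)} = 120 - -1 = 120 + 1 = 121$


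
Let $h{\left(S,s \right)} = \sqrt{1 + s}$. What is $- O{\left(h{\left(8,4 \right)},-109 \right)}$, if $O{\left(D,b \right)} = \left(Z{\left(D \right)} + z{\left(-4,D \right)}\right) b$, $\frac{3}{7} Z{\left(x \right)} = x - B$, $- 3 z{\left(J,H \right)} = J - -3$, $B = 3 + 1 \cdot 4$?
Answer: $-1744 + \frac{763 \sqrt{5}}{3} \approx -1175.3$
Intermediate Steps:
$B = 7$ ($B = 3 + 4 = 7$)
$z{\left(J,H \right)} = -1 - \frac{J}{3}$ ($z{\left(J,H \right)} = - \frac{J - -3}{3} = - \frac{J + 3}{3} = - \frac{3 + J}{3} = -1 - \frac{J}{3}$)
$Z{\left(x \right)} = - \frac{49}{3} + \frac{7 x}{3}$ ($Z{\left(x \right)} = \frac{7 \left(x - 7\right)}{3} = \frac{7 \left(-7 + x\right)}{3} = - \frac{49}{3} + \frac{7 x}{3}$)
$O{\left(D,b \right)} = b \left(-16 + \frac{7 D}{3}\right)$ ($O{\left(D,b \right)} = \left(\left(- \frac{49}{3} + \frac{7 D}{3}\right) - - \frac{1}{3}\right) b = \left(\left(- \frac{49}{3} + \frac{7 D}{3}\right) + \left(-1 + \frac{4}{3}\right)\right) b = \left(\left(- \frac{49}{3} + \frac{7 D}{3}\right) + \frac{1}{3}\right) b = \left(-16 + \frac{7 D}{3}\right) b = b \left(-16 + \frac{7 D}{3}\right)$)
$- O{\left(h{\left(8,4 \right)},-109 \right)} = - \frac{\left(-109\right) \left(-48 + 7 \sqrt{1 + 4}\right)}{3} = - \frac{\left(-109\right) \left(-48 + 7 \sqrt{5}\right)}{3} = - (1744 - \frac{763 \sqrt{5}}{3}) = -1744 + \frac{763 \sqrt{5}}{3}$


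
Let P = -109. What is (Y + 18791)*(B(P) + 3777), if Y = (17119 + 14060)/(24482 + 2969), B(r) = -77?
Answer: 1908692804000/27451 ≈ 6.9531e+7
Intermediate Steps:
Y = 31179/27451 ≈ 1.1358
(Y + 18791)*(B(P) + 3777) = (31179/27451 + 18791)*(-77 + 3777) = (515862920/27451)*3700 = 1908692804000/27451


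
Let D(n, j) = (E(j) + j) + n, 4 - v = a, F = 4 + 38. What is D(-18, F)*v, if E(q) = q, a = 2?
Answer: 132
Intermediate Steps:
F = 42
v = 2 (v = 4 - 1*2 = 4 - 2 = 2)
D(n, j) = n + 2*j (D(n, j) = (j + j) + n = 2*j + n = n + 2*j)
D(-18, F)*v = (-18 + 2*42)*2 = (-18 + 84)*2 = 66*2 = 132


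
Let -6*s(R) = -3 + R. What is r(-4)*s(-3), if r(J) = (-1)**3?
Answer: -1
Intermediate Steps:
r(J) = -1
s(R) = 1/2 - R/6 (s(R) = -(-3 + R)/6 = 1/2 - R/6)
r(-4)*s(-3) = -(1/2 - 1/6*(-3)) = -(1/2 + 1/2) = -1*1 = -1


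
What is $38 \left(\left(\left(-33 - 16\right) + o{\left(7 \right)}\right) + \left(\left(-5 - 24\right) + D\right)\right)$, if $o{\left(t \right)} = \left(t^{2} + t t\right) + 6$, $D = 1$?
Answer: $1026$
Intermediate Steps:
$o{\left(t \right)} = 6 + 2 t^{2}$ ($o{\left(t \right)} = \left(t^{2} + t^{2}\right) + 6 = 2 t^{2} + 6 = 6 + 2 t^{2}$)
$38 \left(\left(\left(-33 - 16\right) + o{\left(7 \right)}\right) + \left(\left(-5 - 24\right) + D\right)\right) = 38 \left(\left(\left(-33 - 16\right) + \left(6 + 2 \cdot 7^{2}\right)\right) + \left(\left(-5 - 24\right) + 1\right)\right) = 38 \left(\left(-49 + \left(6 + 2 \cdot 49\right)\right) + \left(-29 + 1\right)\right) = 38 \left(\left(-49 + \left(6 + 98\right)\right) - 28\right) = 38 \left(\left(-49 + 104\right) - 28\right) = 38 \left(55 - 28\right) = 38 \cdot 27 = 1026$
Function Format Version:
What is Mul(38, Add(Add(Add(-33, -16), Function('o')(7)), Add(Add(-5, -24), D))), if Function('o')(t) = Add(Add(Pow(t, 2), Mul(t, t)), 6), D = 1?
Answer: 1026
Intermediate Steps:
Function('o')(t) = Add(6, Mul(2, Pow(t, 2))) (Function('o')(t) = Add(Add(Pow(t, 2), Pow(t, 2)), 6) = Add(Mul(2, Pow(t, 2)), 6) = Add(6, Mul(2, Pow(t, 2))))
Mul(38, Add(Add(Add(-33, -16), Function('o')(7)), Add(Add(-5, -24), D))) = Mul(38, Add(Add(Add(-33, -16), Add(6, Mul(2, Pow(7, 2)))), Add(Add(-5, -24), 1))) = Mul(38, Add(Add(-49, Add(6, Mul(2, 49))), Add(-29, 1))) = Mul(38, Add(Add(-49, Add(6, 98)), -28)) = Mul(38, Add(Add(-49, 104), -28)) = Mul(38, Add(55, -28)) = Mul(38, 27) = 1026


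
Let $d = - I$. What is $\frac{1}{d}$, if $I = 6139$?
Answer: $- \frac{1}{6139} \approx -0.00016289$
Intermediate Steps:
$d = -6139$ ($d = \left(-1\right) 6139 = -6139$)
$\frac{1}{d} = \frac{1}{-6139} = - \frac{1}{6139}$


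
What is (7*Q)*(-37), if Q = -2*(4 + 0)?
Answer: 2072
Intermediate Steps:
Q = -8 (Q = -2*4 = -8)
(7*Q)*(-37) = (7*(-8))*(-37) = -56*(-37) = 2072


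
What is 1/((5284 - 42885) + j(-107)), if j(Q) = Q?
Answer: -1/37708 ≈ -2.6520e-5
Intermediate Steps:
1/((5284 - 42885) + j(-107)) = 1/((5284 - 42885) - 107) = 1/(-37601 - 107) = 1/(-37708) = -1/37708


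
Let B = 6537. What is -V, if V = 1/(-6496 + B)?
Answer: -1/41 ≈ -0.024390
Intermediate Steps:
V = 1/41 (V = 1/(-6496 + 6537) = 1/41 ≈ 0.024390)
-V = -1*1/41 = -1/41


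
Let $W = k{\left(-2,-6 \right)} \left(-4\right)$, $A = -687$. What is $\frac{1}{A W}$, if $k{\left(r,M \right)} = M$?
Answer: $- \frac{1}{16488} \approx -6.065 \cdot 10^{-5}$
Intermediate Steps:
$W = 24$ ($W = \left(-6\right) \left(-4\right) = 24$)
$\frac{1}{A W} = \frac{1}{\left(-687\right) 24} = \frac{1}{-16488} = - \frac{1}{16488}$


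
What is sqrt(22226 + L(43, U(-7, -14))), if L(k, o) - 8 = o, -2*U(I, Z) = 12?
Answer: 2*sqrt(5557) ≈ 149.09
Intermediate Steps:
U(I, Z) = -6 (U(I, Z) = -1/2*12 = -6)
L(k, o) = 8 + o
sqrt(22226 + L(43, U(-7, -14))) = sqrt(22226 + (8 - 6)) = sqrt(22226 + 2) = sqrt(22228) = 2*sqrt(5557)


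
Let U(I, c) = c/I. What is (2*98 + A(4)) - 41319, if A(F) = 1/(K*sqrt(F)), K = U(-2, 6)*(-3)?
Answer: -740213/18 ≈ -41123.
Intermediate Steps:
K = 9 (K = (6/(-2))*(-3) = (6*(-1/2))*(-3) = -3*(-3) = 9)
A(F) = 1/(9*sqrt(F))
(2*98 + A(4)) - 41319 = (2*98 + 1/(9*sqrt(4))) - 41319 = (196 + (1/9)*(1/2)) - 41319 = (196 + 1/18) - 41319 = 3529/18 - 41319 = -740213/18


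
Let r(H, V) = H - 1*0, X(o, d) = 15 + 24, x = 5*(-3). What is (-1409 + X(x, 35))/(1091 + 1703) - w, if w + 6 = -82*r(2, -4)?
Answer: 236805/1397 ≈ 169.51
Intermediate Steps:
x = -15
X(o, d) = 39
r(H, V) = H (r(H, V) = H + 0 = H)
w = -170 (w = -6 - 82*2 = -6 - 164 = -170)
(-1409 + X(x, 35))/(1091 + 1703) - w = (-1409 + 39)/(1091 + 1703) - 1*(-170) = -1370/2794 + 170 = -1370*1/2794 + 170 = -685/1397 + 170 = 236805/1397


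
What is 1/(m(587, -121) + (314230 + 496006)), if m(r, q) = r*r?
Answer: 1/1154805 ≈ 8.6595e-7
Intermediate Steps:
m(r, q) = r²
1/(m(587, -121) + (314230 + 496006)) = 1/(587² + (314230 + 496006)) = 1/(344569 + 810236) = 1/1154805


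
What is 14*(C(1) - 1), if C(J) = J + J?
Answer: 14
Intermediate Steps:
C(J) = 2*J
14*(C(1) - 1) = 14*(2*1 - 1) = 14*(2 - 1) = 14*1 = 14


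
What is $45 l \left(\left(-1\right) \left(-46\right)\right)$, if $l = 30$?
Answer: $62100$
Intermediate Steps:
$45 l \left(\left(-1\right) \left(-46\right)\right) = 45 \cdot 30 \left(\left(-1\right) \left(-46\right)\right) = 1350 \cdot 46 = 62100$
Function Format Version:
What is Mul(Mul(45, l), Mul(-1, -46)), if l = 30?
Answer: 62100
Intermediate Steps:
Mul(Mul(45, l), Mul(-1, -46)) = Mul(Mul(45, 30), Mul(-1, -46)) = Mul(1350, 46) = 62100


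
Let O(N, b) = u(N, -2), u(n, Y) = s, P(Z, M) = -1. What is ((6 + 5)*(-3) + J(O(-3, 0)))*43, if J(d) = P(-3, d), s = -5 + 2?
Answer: -1462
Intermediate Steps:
s = -3
u(n, Y) = -3
O(N, b) = -3
J(d) = -1
((6 + 5)*(-3) + J(O(-3, 0)))*43 = ((6 + 5)*(-3) - 1)*43 = (11*(-3) - 1)*43 = (-33 - 1)*43 = -34*43 = -1462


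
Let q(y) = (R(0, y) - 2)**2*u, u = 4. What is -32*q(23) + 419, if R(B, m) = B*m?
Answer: -93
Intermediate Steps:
q(y) = 16 (q(y) = (0*y - 2)**2*4 = (0 - 2)**2*4 = (-2)**2*4 = 4*4 = 16)
-32*q(23) + 419 = -32*16 + 419 = -512 + 419 = -93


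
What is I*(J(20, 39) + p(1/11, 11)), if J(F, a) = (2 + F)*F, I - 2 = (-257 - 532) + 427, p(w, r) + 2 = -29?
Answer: -147240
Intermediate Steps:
p(w, r) = -31 (p(w, r) = -2 - 29 = -31)
I = -360 (I = 2 + ((-257 - 532) + 427) = 2 + (-789 + 427) = 2 - 362 = -360)
J(F, a) = F*(2 + F)
I*(J(20, 39) + p(1/11, 11)) = -360*(20*(2 + 20) - 31) = -360*(20*22 - 31) = -360*(440 - 31) = -360*409 = -147240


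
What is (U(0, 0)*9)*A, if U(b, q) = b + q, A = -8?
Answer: 0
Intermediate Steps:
(U(0, 0)*9)*A = ((0 + 0)*9)*(-8) = (0*9)*(-8) = 0*(-8) = 0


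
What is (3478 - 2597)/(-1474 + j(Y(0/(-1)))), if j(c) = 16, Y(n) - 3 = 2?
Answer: -881/1458 ≈ -0.60425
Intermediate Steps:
Y(n) = 5 (Y(n) = 3 + 2 = 5)
(3478 - 2597)/(-1474 + j(Y(0/(-1)))) = (3478 - 2597)/(-1474 + 16) = 881/(-1458) = 881*(-1/1458) = -881/1458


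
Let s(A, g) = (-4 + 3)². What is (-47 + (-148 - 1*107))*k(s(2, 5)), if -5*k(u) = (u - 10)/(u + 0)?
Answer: -2718/5 ≈ -543.60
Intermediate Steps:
s(A, g) = 1 (s(A, g) = (-1)² = 1)
k(u) = -(-10 + u)/(5*u) (k(u) = -(u - 10)/(5*(u + 0)) = -(-10 + u)/(5*u))
(-47 + (-148 - 1*107))*k(s(2, 5)) = (-47 + (-148 - 1*107))*((⅕)*(10 - 1*1)/1) = (-47 + (-148 - 107))*((⅕)*1*(10 - 1)) = (-47 - 255)*((⅕)*1*9) = -302*9/5 = -2718/5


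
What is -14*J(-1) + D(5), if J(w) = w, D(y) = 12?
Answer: 26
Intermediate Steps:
-14*J(-1) + D(5) = -14*(-1) + 12 = 14 + 12 = 26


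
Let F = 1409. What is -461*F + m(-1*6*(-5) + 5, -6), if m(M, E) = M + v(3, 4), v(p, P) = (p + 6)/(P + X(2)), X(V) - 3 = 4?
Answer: -7144645/11 ≈ -6.4951e+5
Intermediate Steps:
X(V) = 7 (X(V) = 3 + 4 = 7)
v(p, P) = (6 + p)/(7 + P) (v(p, P) = (p + 6)/(P + 7) = (6 + p)/(7 + P))
m(M, E) = 9/11 + M (m(M, E) = M + (6 + 3)/(7 + 4) = M + 9/11 = 9/11 + M)
-461*F + m(-1*6*(-5) + 5, -6) = -461*1409 + (9/11 + (-1*6*(-5) + 5)) = -649549 + (9/11 + (-6*(-5) + 5)) = -649549 + (9/11 + (30 + 5)) = -649549 + (9/11 + 35) = -649549 + 394/11 = -7144645/11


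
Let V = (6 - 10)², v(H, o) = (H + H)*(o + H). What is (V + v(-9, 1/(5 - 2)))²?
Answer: 29584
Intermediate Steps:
v(H, o) = 2*H*(H + o) (v(H, o) = (2*H)*(H + o) = 2*H*(H + o))
V = 16 (V = (-4)² = 16)
(V + v(-9, 1/(5 - 2)))² = (16 + 2*(-9)*(-9 + 1/(5 - 2)))² = (16 + 2*(-9)*(-9 + 1/3))² = (16 + 2*(-9)*(-9 + ⅓))² = (16 + 2*(-9)*(-26/3))² = (16 + 156)² = 172² = 29584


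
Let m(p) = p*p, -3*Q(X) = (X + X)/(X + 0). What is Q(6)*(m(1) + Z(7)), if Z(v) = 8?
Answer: -6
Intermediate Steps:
Q(X) = -⅔ (Q(X) = -(X + X)/(3*(X + 0)) = -2*X/(3*X) = -⅓*2 = -⅔)
m(p) = p²
Q(6)*(m(1) + Z(7)) = -2*(1² + 8)/3 = -2*(1 + 8)/3 = -⅔*9 = -6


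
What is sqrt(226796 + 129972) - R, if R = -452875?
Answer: 452875 + 4*sqrt(22298) ≈ 4.5347e+5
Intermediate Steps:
sqrt(226796 + 129972) - R = sqrt(226796 + 129972) - 1*(-452875) = sqrt(356768) + 452875 = 4*sqrt(22298) + 452875 = 452875 + 4*sqrt(22298)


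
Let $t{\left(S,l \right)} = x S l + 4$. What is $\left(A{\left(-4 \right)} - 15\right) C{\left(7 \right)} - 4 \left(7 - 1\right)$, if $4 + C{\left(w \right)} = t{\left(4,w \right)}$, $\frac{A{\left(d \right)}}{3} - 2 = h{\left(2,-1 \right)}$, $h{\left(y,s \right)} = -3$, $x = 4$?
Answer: $-2040$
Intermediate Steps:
$A{\left(d \right)} = -3$ ($A{\left(d \right)} = 6 + 3 \left(-3\right) = 6 - 9 = -3$)
$t{\left(S,l \right)} = 4 + 4 S l$ ($t{\left(S,l \right)} = 4 S l + 4 = 4 + 4 S l$)
$C{\left(w \right)} = 16 w$ ($C{\left(w \right)} = -4 + \left(4 + 4 \cdot 4 w\right) = -4 + \left(4 + 16 w\right) = 16 w$)
$\left(A{\left(-4 \right)} - 15\right) C{\left(7 \right)} - 4 \left(7 - 1\right) = \left(-3 - 15\right) 16 \cdot 7 - 4 \left(7 - 1\right) = \left(-3 - 15\right) 112 - 24 = \left(-18\right) 112 - 24 = -2016 - 24 = -2040$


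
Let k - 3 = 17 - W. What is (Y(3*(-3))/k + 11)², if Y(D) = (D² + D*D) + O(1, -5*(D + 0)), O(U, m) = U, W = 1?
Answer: 138384/361 ≈ 383.33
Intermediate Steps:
Y(D) = 1 + 2*D² (Y(D) = (D² + D*D) + 1 = (D² + D²) + 1 = 2*D² + 1 = 1 + 2*D²)
k = 19 (k = 3 + (17 - 1*1) = 3 + (17 - 1) = 3 + 16 = 19)
(Y(3*(-3))/k + 11)² = ((1 + 2*(3*(-3))²)/19 + 11)² = ((1 + 2*(-9)²)*(1/19) + 11)² = ((1 + 2*81)*(1/19) + 11)² = ((1 + 162)*(1/19) + 11)² = (163*(1/19) + 11)² = (163/19 + 11)² = (372/19)² = 138384/361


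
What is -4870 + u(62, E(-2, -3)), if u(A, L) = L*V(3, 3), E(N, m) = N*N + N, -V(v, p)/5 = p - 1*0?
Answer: -4900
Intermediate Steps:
V(v, p) = -5*p (V(v, p) = -5*(p - 1*0) = -5*(p + 0) = -5*p)
E(N, m) = N + N**2 (E(N, m) = N**2 + N = N + N**2)
u(A, L) = -15*L (u(A, L) = L*(-5*3) = L*(-15) = -15*L)
-4870 + u(62, E(-2, -3)) = -4870 - (-30)*(1 - 2) = -4870 - (-30)*(-1) = -4870 - 15*2 = -4870 - 30 = -4900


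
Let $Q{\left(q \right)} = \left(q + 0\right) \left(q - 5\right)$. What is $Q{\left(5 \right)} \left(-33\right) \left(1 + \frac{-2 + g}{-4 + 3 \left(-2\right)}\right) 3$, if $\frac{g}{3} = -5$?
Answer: $0$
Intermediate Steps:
$g = -15$ ($g = 3 \left(-5\right) = -15$)
$Q{\left(q \right)} = q \left(-5 + q\right)$
$Q{\left(5 \right)} \left(-33\right) \left(1 + \frac{-2 + g}{-4 + 3 \left(-2\right)}\right) 3 = 5 \left(-5 + 5\right) \left(-33\right) \left(1 + \frac{-2 - 15}{-4 + 3 \left(-2\right)}\right) 3 = 5 \cdot 0 \left(-33\right) \left(1 - \frac{17}{-4 - 6}\right) 3 = 0 \left(-33\right) \left(1 - \frac{17}{-10}\right) 3 = 0 \left(1 - - \frac{17}{10}\right) 3 = 0 \left(1 + \frac{17}{10}\right) 3 = 0 \cdot \frac{27}{10} \cdot 3 = 0 \cdot \frac{81}{10} = 0$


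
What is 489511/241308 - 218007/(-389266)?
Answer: 121578411041/46966499964 ≈ 2.5886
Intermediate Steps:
489511/241308 - 218007/(-389266) = 489511*(1/241308) - 218007*(-1/389266) = 489511/241308 + 218007/389266 = 121578411041/46966499964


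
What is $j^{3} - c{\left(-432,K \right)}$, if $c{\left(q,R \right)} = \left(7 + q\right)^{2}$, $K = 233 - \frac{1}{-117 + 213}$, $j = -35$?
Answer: $-223500$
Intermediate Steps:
$K = \frac{22367}{96}$ ($K = 233 - \frac{1}{96} = \frac{22367}{96} \approx 232.99$)
$j^{3} - c{\left(-432,K \right)} = \left(-35\right)^{3} - \left(7 - 432\right)^{2} = -42875 - \left(-425\right)^{2} = -42875 - 180625 = -223500$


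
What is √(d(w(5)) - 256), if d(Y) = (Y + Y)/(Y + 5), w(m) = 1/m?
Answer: I*√43251/13 ≈ 15.998*I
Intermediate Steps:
d(Y) = 2*Y/(5 + Y) (d(Y) = (2*Y)/(5 + Y) = 2*Y/(5 + Y))
√(d(w(5)) - 256) = √(2/(5*(5 + 1/5)) - 256) = √(2*(⅕)/(5 + ⅕) - 256) = √(2*(⅕)/(26/5) - 256) = √(2*(⅕)*(5/26) - 256) = √(1/13 - 256) = √(-3327/13) = I*√43251/13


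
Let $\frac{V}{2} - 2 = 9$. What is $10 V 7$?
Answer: $1540$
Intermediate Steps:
$V = 22$ ($V = 4 + 2 \cdot 9 = 4 + 18 = 22$)
$10 V 7 = 10 \cdot 22 \cdot 7 = 220 \cdot 7 = 1540$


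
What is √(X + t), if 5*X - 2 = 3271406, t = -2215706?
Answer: 3*I*√4337290/5 ≈ 1249.6*I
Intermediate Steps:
X = 3271408/5 (X = ⅖ + (⅕)*3271406 = ⅖ + 3271406/5 = 3271408/5 ≈ 6.5428e+5)
√(X + t) = √(3271408/5 - 2215706) = √(-7807122/5) = 3*I*√4337290/5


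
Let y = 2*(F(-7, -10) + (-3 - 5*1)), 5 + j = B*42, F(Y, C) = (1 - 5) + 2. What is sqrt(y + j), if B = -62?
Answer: I*sqrt(2629) ≈ 51.274*I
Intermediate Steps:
F(Y, C) = -2 (F(Y, C) = -4 + 2 = -2)
j = -2609 (j = -5 - 62*42 = -5 - 2604 = -2609)
y = -20 (y = 2*(-2 + (-3 - 5*1)) = 2*(-2 + (-3 - 5)) = 2*(-2 - 8) = 2*(-10) = -20)
sqrt(y + j) = sqrt(-20 - 2609) = sqrt(-2629) = I*sqrt(2629)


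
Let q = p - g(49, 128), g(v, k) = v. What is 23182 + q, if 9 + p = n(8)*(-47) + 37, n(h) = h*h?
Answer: 20153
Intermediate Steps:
n(h) = h²
p = -2980 (p = -9 + (8²*(-47) + 37) = -9 + (64*(-47) + 37) = -9 + (-3008 + 37) = -9 - 2971 = -2980)
q = -3029 (q = -2980 - 1*49 = -2980 - 49 = -3029)
23182 + q = 23182 - 3029 = 20153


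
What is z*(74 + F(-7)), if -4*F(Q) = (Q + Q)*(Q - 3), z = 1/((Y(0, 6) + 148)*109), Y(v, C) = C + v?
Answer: 39/16786 ≈ 0.0023234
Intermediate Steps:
z = 1/16786 (z = 1/(((6 + 0) + 148)*109) = (1/109)/(6 + 148) = (1/109)/154 = (1/154)*(1/109) = 1/16786 ≈ 5.9573e-5)
F(Q) = -Q*(-3 + Q)/2 (F(Q) = -(Q + Q)*(Q - 3)/4 = -2*Q*(-3 + Q)/4 = -Q*(-3 + Q)/2)
z*(74 + F(-7)) = (74 + (½)*(-7)*(3 - 1*(-7)))/16786 = (74 + (½)*(-7)*(3 + 7))/16786 = (74 + (½)*(-7)*10)/16786 = (74 - 35)/16786 = (1/16786)*39 = 39/16786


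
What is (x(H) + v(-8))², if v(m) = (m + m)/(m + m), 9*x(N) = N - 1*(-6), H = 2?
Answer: 289/81 ≈ 3.5679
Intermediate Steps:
x(N) = ⅔ + N/9 (x(N) = (N - 1*(-6))/9 = (N + 6)/9 = (6 + N)/9 = ⅔ + N/9)
v(m) = 1 (v(m) = (2*m)/((2*m)) = (2*m)*(1/(2*m)) = 1)
(x(H) + v(-8))² = ((⅔ + (⅑)*2) + 1)² = ((⅔ + 2/9) + 1)² = (8/9 + 1)² = (17/9)² = 289/81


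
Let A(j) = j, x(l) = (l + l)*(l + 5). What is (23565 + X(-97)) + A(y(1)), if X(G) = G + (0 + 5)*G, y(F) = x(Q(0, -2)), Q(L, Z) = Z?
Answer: 22971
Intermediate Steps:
x(l) = 2*l*(5 + l) (x(l) = (2*l)*(5 + l) = 2*l*(5 + l))
y(F) = -12 (y(F) = 2*(-2)*(5 - 2) = 2*(-2)*3 = -12)
X(G) = 6*G (X(G) = G + 5*G = 6*G)
(23565 + X(-97)) + A(y(1)) = (23565 + 6*(-97)) - 12 = (23565 - 582) - 12 = 22983 - 12 = 22971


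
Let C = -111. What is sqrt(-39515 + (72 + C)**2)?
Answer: 11*I*sqrt(314) ≈ 194.92*I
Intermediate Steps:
sqrt(-39515 + (72 + C)**2) = sqrt(-39515 + (72 - 111)**2) = sqrt(-39515 + (-39)**2) = sqrt(-39515 + 1521) = sqrt(-37994) = 11*I*sqrt(314)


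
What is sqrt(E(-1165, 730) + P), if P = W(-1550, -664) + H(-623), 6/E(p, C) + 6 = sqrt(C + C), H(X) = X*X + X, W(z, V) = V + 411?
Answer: sqrt(-1161756 + 387253*sqrt(365))/sqrt(-3 + sqrt(365)) ≈ 622.30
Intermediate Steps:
W(z, V) = 411 + V
H(X) = X + X**2 (H(X) = X**2 + X = X + X**2)
E(p, C) = 6/(-6 + sqrt(2)*sqrt(C)) (E(p, C) = 6/(-6 + sqrt(C + C)) = 6/(-6 + sqrt(2*C)) = 6/(-6 + sqrt(2)*sqrt(C)))
P = 387253 (P = (411 - 664) - 623*(1 - 623) = -253 - 623*(-622) = -253 + 387506 = 387253)
sqrt(E(-1165, 730) + P) = sqrt(6/(-6 + sqrt(2)*sqrt(730)) + 387253) = sqrt(6/(-6 + 2*sqrt(365)) + 387253) = sqrt(387253 + 6/(-6 + 2*sqrt(365)))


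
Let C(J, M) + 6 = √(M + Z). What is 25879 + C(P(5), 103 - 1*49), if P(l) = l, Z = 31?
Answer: 25873 + √85 ≈ 25882.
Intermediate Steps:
C(J, M) = -6 + √(31 + M) (C(J, M) = -6 + √(M + 31) = -6 + √(31 + M))
25879 + C(P(5), 103 - 1*49) = 25879 + (-6 + √(31 + (103 - 1*49))) = 25879 + (-6 + √(31 + (103 - 49))) = 25879 + (-6 + √(31 + 54)) = 25879 + (-6 + √85) = 25873 + √85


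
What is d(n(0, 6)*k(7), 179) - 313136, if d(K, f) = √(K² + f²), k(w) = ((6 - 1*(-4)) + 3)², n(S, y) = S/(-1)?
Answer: -312957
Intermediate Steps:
n(S, y) = -S (n(S, y) = S*(-1) = -S)
k(w) = 169 (k(w) = ((6 + 4) + 3)² = (10 + 3)² = 13² = 169)
d(n(0, 6)*k(7), 179) - 313136 = √((-1*0*169)² + 179²) - 313136 = √((0*169)² + 32041) - 313136 = √(0² + 32041) - 313136 = √(0 + 32041) - 313136 = √32041 - 313136 = 179 - 313136 = -312957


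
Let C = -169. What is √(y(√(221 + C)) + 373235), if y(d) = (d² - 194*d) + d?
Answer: √(373287 - 386*√13) ≈ 609.83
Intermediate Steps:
y(d) = d² - 193*d
√(y(√(221 + C)) + 373235) = √(√(221 - 169)*(-193 + √(221 - 169)) + 373235) = √(√52*(-193 + √52) + 373235) = √((2*√13)*(-193 + 2*√13) + 373235) = √(2*√13*(-193 + 2*√13) + 373235) = √(373235 + 2*√13*(-193 + 2*√13))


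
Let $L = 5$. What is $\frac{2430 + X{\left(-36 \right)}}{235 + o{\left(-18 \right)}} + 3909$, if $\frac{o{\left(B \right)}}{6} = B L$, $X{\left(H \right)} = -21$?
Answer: $\frac{1189836}{305} \approx 3901.1$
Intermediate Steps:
$o{\left(B \right)} = 30 B$ ($o{\left(B \right)} = 6 B 5 = 6 \cdot 5 B = 30 B$)
$\frac{2430 + X{\left(-36 \right)}}{235 + o{\left(-18 \right)}} + 3909 = \frac{2430 - 21}{235 + 30 \left(-18\right)} + 3909 = \frac{2409}{235 - 540} + 3909 = \frac{2409}{-305} + 3909 = 2409 \left(- \frac{1}{305}\right) + 3909 = - \frac{2409}{305} + 3909 = \frac{1189836}{305}$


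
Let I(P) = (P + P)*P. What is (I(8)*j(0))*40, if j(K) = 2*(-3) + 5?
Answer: -5120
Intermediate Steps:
j(K) = -1 (j(K) = -6 + 5 = -1)
I(P) = 2*P² (I(P) = (2*P)*P = 2*P²)
(I(8)*j(0))*40 = ((2*8²)*(-1))*40 = ((2*64)*(-1))*40 = (128*(-1))*40 = -128*40 = -5120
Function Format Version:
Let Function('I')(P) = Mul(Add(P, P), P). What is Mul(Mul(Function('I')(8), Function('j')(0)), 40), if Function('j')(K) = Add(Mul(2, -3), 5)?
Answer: -5120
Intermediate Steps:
Function('j')(K) = -1 (Function('j')(K) = Add(-6, 5) = -1)
Function('I')(P) = Mul(2, Pow(P, 2)) (Function('I')(P) = Mul(Mul(2, P), P) = Mul(2, Pow(P, 2)))
Mul(Mul(Function('I')(8), Function('j')(0)), 40) = Mul(Mul(Mul(2, Pow(8, 2)), -1), 40) = Mul(Mul(Mul(2, 64), -1), 40) = Mul(Mul(128, -1), 40) = Mul(-128, 40) = -5120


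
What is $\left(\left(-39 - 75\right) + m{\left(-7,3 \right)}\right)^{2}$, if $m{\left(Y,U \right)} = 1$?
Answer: $12769$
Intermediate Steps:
$\left(\left(-39 - 75\right) + m{\left(-7,3 \right)}\right)^{2} = \left(\left(-39 - 75\right) + 1\right)^{2} = \left(-114 + 1\right)^{2} = \left(-113\right)^{2} = 12769$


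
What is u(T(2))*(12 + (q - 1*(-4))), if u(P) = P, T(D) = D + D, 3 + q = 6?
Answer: 76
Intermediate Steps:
q = 3 (q = -3 + 6 = 3)
T(D) = 2*D
u(T(2))*(12 + (q - 1*(-4))) = (2*2)*(12 + (3 - 1*(-4))) = 4*(12 + (3 + 4)) = 4*(12 + 7) = 4*19 = 76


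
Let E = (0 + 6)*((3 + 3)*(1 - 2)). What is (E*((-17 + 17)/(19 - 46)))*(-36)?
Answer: 0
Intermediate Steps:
E = -36 (E = 6*(6*(-1)) = 6*(-6) = -36)
(E*((-17 + 17)/(19 - 46)))*(-36) = -36*(-17 + 17)/(19 - 46)*(-36) = -0/(-27)*(-36) = -0*(-1)/27*(-36) = -36*0*(-36) = 0*(-36) = 0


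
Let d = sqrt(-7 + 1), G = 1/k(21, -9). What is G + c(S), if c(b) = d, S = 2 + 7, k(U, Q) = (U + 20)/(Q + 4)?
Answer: -5/41 + I*sqrt(6) ≈ -0.12195 + 2.4495*I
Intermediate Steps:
k(U, Q) = (20 + U)/(4 + Q)
S = 9
G = -5/41 (G = 1/((20 + 21)/(4 - 9)) = 1/(41/(-5)) = 1/(-1/5*41) = 1/(-41/5) = -5/41 ≈ -0.12195)
d = I*sqrt(6) (d = sqrt(-6) = I*sqrt(6) ≈ 2.4495*I)
c(b) = I*sqrt(6)
G + c(S) = -5/41 + I*sqrt(6)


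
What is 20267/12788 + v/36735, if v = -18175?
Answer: 102417269/93953436 ≈ 1.0901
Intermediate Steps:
20267/12788 + v/36735 = 20267/12788 - 18175/36735 = 20267*(1/12788) - 18175*1/36735 = 20267/12788 - 3635/7347 = 102417269/93953436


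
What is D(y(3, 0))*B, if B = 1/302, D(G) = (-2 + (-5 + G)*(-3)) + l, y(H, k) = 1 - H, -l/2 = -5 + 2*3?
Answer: 17/302 ≈ 0.056291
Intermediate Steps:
l = -2 (l = -2*(-5 + 2*3) = -2*(-5 + 6) = -2*1 = -2)
D(G) = 11 - 3*G (D(G) = (-2 + (-5 + G)*(-3)) - 2 = (-2 + (15 - 3*G)) - 2 = (13 - 3*G) - 2 = 11 - 3*G)
B = 1/302 ≈ 0.0033113
D(y(3, 0))*B = (11 - 3*(1 - 1*3))*(1/302) = (11 - 3*(1 - 3))*(1/302) = (11 - 3*(-2))*(1/302) = (11 + 6)*(1/302) = 17*(1/302) = 17/302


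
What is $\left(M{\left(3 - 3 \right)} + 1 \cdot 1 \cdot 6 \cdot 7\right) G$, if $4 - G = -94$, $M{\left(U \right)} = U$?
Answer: $4116$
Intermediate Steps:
$G = 98$ ($G = 4 - -94 = 4 + 94 = 98$)
$\left(M{\left(3 - 3 \right)} + 1 \cdot 1 \cdot 6 \cdot 7\right) G = \left(\left(3 - 3\right) + 1 \cdot 1 \cdot 6 \cdot 7\right) 98 = \left(0 + 1 \cdot 6 \cdot 7\right) 98 = \left(0 + 6 \cdot 7\right) 98 = \left(0 + 42\right) 98 = 42 \cdot 98 = 4116$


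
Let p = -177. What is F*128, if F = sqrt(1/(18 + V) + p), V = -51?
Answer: 128*I*sqrt(192786)/33 ≈ 1703.1*I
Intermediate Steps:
F = I*sqrt(192786)/33 (F = sqrt(1/(18 - 51) - 177) = sqrt(1/(-33) - 177) = sqrt(-1/33 - 177) = sqrt(-5842/33) = I*sqrt(192786)/33 ≈ 13.305*I)
F*128 = (I*sqrt(192786)/33)*128 = 128*I*sqrt(192786)/33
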